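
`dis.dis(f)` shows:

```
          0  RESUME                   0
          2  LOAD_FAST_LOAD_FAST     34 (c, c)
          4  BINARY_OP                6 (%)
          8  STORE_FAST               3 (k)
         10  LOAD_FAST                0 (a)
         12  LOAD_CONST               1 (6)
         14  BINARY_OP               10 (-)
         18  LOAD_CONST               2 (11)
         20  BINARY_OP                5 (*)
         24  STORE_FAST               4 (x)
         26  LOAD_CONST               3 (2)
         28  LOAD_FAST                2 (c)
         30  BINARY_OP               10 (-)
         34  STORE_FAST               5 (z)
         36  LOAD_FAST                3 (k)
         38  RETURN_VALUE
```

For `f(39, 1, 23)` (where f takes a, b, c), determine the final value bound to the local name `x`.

363

LOAD_FAST_LOAD_FAST c,c → push 23,23. Stack: [23, 23]
BINARY_OP % → 23 % 23 = 0. Stack: [0]
STORE_FAST k → k=0. Stack: []
LOAD_FAST a → push 39. Stack: [39]
LOAD_CONST → push 6. Stack: [39, 6]
BINARY_OP - → 39 - 6 = 33. Stack: [33]
LOAD_CONST → push 11. Stack: [33, 11]
BINARY_OP * → 33 * 11 = 363. Stack: [363]
STORE_FAST x → x=363. Stack: []
LOAD_CONST → push 2. Stack: [2]
LOAD_FAST c → push 23. Stack: [2, 23]
BINARY_OP - → 2 - 23 = -21. Stack: [-21]
STORE_FAST z → z=-21. Stack: []
LOAD_FAST k → push 0. Stack: [0]
RETURN_VALUE → return 0.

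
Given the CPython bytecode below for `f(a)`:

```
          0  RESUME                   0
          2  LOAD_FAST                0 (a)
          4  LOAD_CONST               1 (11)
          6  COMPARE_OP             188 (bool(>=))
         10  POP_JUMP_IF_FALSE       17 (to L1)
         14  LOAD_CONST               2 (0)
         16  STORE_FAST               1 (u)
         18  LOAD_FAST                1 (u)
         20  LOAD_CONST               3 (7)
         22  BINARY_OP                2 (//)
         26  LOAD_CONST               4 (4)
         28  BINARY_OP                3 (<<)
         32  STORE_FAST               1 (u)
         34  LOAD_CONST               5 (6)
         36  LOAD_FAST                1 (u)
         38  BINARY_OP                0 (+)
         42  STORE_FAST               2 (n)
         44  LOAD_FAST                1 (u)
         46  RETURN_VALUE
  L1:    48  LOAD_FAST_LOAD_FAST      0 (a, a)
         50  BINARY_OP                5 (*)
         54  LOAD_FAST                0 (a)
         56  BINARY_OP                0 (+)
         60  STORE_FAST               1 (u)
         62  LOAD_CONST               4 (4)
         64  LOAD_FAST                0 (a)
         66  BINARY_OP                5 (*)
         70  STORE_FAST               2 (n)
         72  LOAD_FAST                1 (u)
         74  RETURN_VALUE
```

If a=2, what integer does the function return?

LOAD_FAST a → push 2. Stack: [2]
LOAD_CONST → push 11. Stack: [2, 11]
COMPARE_OP bool(>=) → 2 vs 11 = False. Stack: [False]
POP_JUMP_IF_FALSE → pop False; jump. Stack: []
LOAD_FAST_LOAD_FAST a,a → push 2,2. Stack: [2, 2]
BINARY_OP * → 2 * 2 = 4. Stack: [4]
LOAD_FAST a → push 2. Stack: [4, 2]
BINARY_OP + → 4 + 2 = 6. Stack: [6]
STORE_FAST u → u=6. Stack: []
LOAD_CONST → push 4. Stack: [4]
LOAD_FAST a → push 2. Stack: [4, 2]
BINARY_OP * → 4 * 2 = 8. Stack: [8]
STORE_FAST n → n=8. Stack: []
LOAD_FAST u → push 6. Stack: [6]
RETURN_VALUE → return 6.

6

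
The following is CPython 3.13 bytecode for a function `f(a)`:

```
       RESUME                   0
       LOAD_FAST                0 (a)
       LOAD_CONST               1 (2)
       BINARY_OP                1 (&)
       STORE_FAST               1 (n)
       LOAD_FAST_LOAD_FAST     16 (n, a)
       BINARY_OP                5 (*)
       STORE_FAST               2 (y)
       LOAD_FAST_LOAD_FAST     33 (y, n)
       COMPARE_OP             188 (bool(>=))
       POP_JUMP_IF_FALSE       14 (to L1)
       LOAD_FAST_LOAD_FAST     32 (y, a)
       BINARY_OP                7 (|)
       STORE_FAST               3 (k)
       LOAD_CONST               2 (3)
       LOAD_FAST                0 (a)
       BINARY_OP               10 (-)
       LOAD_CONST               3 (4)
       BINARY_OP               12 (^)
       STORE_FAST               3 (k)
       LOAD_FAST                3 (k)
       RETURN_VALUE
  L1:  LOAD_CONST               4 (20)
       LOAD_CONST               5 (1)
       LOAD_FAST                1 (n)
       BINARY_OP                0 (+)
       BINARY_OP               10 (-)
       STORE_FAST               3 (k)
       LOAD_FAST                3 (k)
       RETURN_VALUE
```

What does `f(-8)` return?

15

LOAD_FAST a → push -8. Stack: [-8]
LOAD_CONST → push 2. Stack: [-8, 2]
BINARY_OP & → -8 & 2 = 0. Stack: [0]
STORE_FAST n → n=0. Stack: []
LOAD_FAST_LOAD_FAST n,a → push 0,-8. Stack: [0, -8]
BINARY_OP * → 0 * -8 = 0. Stack: [0]
STORE_FAST y → y=0. Stack: []
LOAD_FAST_LOAD_FAST y,n → push 0,0. Stack: [0, 0]
COMPARE_OP bool(>=) → 0 vs 0 = True. Stack: [True]
POP_JUMP_IF_FALSE → pop True; no jump. Stack: []
LOAD_FAST_LOAD_FAST y,a → push 0,-8. Stack: [0, -8]
BINARY_OP | → 0 | -8 = -8. Stack: [-8]
STORE_FAST k → k=-8. Stack: []
LOAD_CONST → push 3. Stack: [3]
LOAD_FAST a → push -8. Stack: [3, -8]
BINARY_OP - → 3 - -8 = 11. Stack: [11]
LOAD_CONST → push 4. Stack: [11, 4]
BINARY_OP ^ → 11 ^ 4 = 15. Stack: [15]
STORE_FAST k → k=15. Stack: []
LOAD_FAST k → push 15. Stack: [15]
RETURN_VALUE → return 15.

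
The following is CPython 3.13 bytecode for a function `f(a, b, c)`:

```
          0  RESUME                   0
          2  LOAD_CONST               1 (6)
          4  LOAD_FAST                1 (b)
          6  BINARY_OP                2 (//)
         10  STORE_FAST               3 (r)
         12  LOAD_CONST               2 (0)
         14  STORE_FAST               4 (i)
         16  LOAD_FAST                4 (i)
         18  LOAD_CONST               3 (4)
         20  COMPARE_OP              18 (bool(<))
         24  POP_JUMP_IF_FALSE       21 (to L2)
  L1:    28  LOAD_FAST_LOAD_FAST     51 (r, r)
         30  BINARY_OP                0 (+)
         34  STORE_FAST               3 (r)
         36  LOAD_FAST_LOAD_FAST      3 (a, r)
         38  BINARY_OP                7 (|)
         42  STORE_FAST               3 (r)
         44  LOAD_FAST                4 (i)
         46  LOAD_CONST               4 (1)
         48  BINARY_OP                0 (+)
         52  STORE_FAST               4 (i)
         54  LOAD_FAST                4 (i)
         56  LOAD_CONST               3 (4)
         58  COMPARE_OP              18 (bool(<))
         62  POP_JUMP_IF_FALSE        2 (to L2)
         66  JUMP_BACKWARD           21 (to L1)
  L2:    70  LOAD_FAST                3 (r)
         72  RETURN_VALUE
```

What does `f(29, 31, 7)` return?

255

LOAD_CONST → push 6
LOAD_FAST b → push 31
BINARY_OP // → 6 // 31 = 0
STORE_FAST r → r=0
LOAD_CONST → push 0
STORE_FAST i → i=0
LOAD_FAST i → push 0
LOAD_CONST → push 4
COMPARE_OP bool(<) → 0 vs 4 = True
POP_JUMP_IF_FALSE → pop True; no jump
LOAD_FAST_LOAD_FAST r,r → push 0,0
BINARY_OP + → 0 + 0 = 0
STORE_FAST r → r=0
LOAD_FAST_LOAD_FAST a,r → push 29,0
BINARY_OP | → 29 | 0 = 29
STORE_FAST r → r=29
LOAD_FAST i → push 0
LOAD_CONST → push 1
BINARY_OP + → 0 + 1 = 1
STORE_FAST i → i=1
LOAD_FAST i → push 1
LOAD_CONST → push 4
COMPARE_OP bool(<) → 1 vs 4 = True
POP_JUMP_IF_FALSE → pop True; no jump
LOAD_FAST_LOAD_FAST r,r → push 29,29
BINARY_OP + → 29 + 29 = 58
STORE_FAST r → r=58
LOAD_FAST_LOAD_FAST a,r → push 29,58
BINARY_OP | → 29 | 58 = 63
STORE_FAST r → r=63
LOAD_FAST i → push 1
LOAD_CONST → push 1
BINARY_OP + → 1 + 1 = 2
STORE_FAST i → i=2
LOAD_FAST i → push 2
LOAD_CONST → push 4
COMPARE_OP bool(<) → 2 vs 4 = True
POP_JUMP_IF_FALSE → pop True; no jump
LOAD_FAST_LOAD_FAST r,r → push 63,63
BINARY_OP + → 63 + 63 = 126
STORE_FAST r → r=126
LOAD_FAST_LOAD_FAST a,r → push 29,126
BINARY_OP | → 29 | 126 = 127
STORE_FAST r → r=127
LOAD_FAST i → push 2
LOAD_CONST → push 1
BINARY_OP + → 2 + 1 = 3
STORE_FAST i → i=3
LOAD_FAST i → push 3
LOAD_CONST → push 4
COMPARE_OP bool(<) → 3 vs 4 = True
POP_JUMP_IF_FALSE → pop True; no jump
LOAD_FAST_LOAD_FAST r,r → push 127,127
BINARY_OP + → 127 + 127 = 254
STORE_FAST r → r=254
LOAD_FAST_LOAD_FAST a,r → push 29,254
BINARY_OP | → 29 | 254 = 255
STORE_FAST r → r=255
LOAD_FAST i → push 3
LOAD_CONST → push 1
BINARY_OP + → 3 + 1 = 4
STORE_FAST i → i=4
LOAD_FAST i → push 4
LOAD_CONST → push 4
COMPARE_OP bool(<) → 4 vs 4 = False
POP_JUMP_IF_FALSE → pop False; jump
LOAD_FAST r → push 255
RETURN_VALUE → return 255.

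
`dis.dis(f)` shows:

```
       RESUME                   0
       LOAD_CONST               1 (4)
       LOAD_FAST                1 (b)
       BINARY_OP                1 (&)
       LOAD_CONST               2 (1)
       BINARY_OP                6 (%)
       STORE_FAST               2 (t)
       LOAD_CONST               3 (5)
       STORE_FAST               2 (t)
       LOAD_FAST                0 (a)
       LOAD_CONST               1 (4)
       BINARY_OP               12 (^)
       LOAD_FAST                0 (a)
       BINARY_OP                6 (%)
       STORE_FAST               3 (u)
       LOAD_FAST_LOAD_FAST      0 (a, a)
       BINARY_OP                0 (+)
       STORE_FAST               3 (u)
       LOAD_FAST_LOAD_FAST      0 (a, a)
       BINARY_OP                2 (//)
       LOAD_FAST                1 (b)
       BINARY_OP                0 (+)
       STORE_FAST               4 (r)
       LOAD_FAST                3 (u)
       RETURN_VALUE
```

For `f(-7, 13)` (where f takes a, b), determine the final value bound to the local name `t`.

LOAD_CONST → push 4. Stack: [4]
LOAD_FAST b → push 13. Stack: [4, 13]
BINARY_OP & → 4 & 13 = 4. Stack: [4]
LOAD_CONST → push 1. Stack: [4, 1]
BINARY_OP % → 4 % 1 = 0. Stack: [0]
STORE_FAST t → t=0. Stack: []
LOAD_CONST → push 5. Stack: [5]
STORE_FAST t → t=5. Stack: []
LOAD_FAST a → push -7. Stack: [-7]
LOAD_CONST → push 4. Stack: [-7, 4]
BINARY_OP ^ → -7 ^ 4 = -3. Stack: [-3]
LOAD_FAST a → push -7. Stack: [-3, -7]
BINARY_OP % → -3 % -7 = -3. Stack: [-3]
STORE_FAST u → u=-3. Stack: []
LOAD_FAST_LOAD_FAST a,a → push -7,-7. Stack: [-7, -7]
BINARY_OP + → -7 + -7 = -14. Stack: [-14]
STORE_FAST u → u=-14. Stack: []
LOAD_FAST_LOAD_FAST a,a → push -7,-7. Stack: [-7, -7]
BINARY_OP // → -7 // -7 = 1. Stack: [1]
LOAD_FAST b → push 13. Stack: [1, 13]
BINARY_OP + → 1 + 13 = 14. Stack: [14]
STORE_FAST r → r=14. Stack: []
LOAD_FAST u → push -14. Stack: [-14]
RETURN_VALUE → return -14.

5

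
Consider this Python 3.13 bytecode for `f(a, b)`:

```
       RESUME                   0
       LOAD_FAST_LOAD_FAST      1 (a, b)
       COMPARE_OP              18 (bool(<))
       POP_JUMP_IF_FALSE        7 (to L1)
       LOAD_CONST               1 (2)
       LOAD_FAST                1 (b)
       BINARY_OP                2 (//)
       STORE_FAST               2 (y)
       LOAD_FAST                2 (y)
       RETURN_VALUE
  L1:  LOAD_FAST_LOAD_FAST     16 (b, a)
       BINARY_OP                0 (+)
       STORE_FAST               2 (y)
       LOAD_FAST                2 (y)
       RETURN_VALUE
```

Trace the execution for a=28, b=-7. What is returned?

21

LOAD_FAST_LOAD_FAST a,b → push 28,-7. Stack: [28, -7]
COMPARE_OP bool(<) → 28 vs -7 = False. Stack: [False]
POP_JUMP_IF_FALSE → pop False; jump. Stack: []
LOAD_FAST_LOAD_FAST b,a → push -7,28. Stack: [-7, 28]
BINARY_OP + → -7 + 28 = 21. Stack: [21]
STORE_FAST y → y=21. Stack: []
LOAD_FAST y → push 21. Stack: [21]
RETURN_VALUE → return 21.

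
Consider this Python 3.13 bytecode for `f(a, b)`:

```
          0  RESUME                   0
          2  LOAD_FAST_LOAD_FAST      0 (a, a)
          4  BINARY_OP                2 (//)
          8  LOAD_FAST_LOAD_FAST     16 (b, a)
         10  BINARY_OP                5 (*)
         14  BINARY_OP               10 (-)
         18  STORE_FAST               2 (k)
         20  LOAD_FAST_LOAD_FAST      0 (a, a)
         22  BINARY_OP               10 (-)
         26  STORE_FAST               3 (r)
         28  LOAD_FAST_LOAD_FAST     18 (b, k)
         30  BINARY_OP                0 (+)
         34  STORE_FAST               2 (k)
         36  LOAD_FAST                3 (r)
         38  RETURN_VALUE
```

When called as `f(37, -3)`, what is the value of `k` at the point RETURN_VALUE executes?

109

LOAD_FAST_LOAD_FAST a,a → push 37,37. Stack: [37, 37]
BINARY_OP // → 37 // 37 = 1. Stack: [1]
LOAD_FAST_LOAD_FAST b,a → push -3,37. Stack: [1, -3, 37]
BINARY_OP * → -3 * 37 = -111. Stack: [1, -111]
BINARY_OP - → 1 - -111 = 112. Stack: [112]
STORE_FAST k → k=112. Stack: []
LOAD_FAST_LOAD_FAST a,a → push 37,37. Stack: [37, 37]
BINARY_OP - → 37 - 37 = 0. Stack: [0]
STORE_FAST r → r=0. Stack: []
LOAD_FAST_LOAD_FAST b,k → push -3,112. Stack: [-3, 112]
BINARY_OP + → -3 + 112 = 109. Stack: [109]
STORE_FAST k → k=109. Stack: []
LOAD_FAST r → push 0. Stack: [0]
RETURN_VALUE → return 0.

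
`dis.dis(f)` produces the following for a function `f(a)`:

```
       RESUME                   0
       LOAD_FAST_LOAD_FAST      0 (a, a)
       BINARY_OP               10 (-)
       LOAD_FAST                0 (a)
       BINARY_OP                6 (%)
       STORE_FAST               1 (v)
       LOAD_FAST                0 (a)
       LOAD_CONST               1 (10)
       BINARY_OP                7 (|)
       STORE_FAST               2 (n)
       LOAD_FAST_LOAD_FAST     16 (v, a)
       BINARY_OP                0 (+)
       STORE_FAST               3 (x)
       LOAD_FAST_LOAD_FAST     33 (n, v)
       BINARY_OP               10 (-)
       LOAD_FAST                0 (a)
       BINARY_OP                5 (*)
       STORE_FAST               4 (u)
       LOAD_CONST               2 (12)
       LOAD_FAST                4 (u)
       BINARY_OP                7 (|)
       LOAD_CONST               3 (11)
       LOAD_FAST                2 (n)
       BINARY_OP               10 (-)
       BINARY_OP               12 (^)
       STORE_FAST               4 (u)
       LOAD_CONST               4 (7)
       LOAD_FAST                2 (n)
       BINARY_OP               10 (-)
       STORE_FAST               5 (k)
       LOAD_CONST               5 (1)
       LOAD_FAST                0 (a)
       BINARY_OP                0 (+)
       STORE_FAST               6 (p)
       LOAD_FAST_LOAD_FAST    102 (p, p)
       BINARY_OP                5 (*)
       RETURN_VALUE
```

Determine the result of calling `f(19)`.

400

LOAD_FAST_LOAD_FAST a,a → push 19,19. Stack: [19, 19]
BINARY_OP - → 19 - 19 = 0. Stack: [0]
LOAD_FAST a → push 19. Stack: [0, 19]
BINARY_OP % → 0 % 19 = 0. Stack: [0]
STORE_FAST v → v=0. Stack: []
LOAD_FAST a → push 19. Stack: [19]
LOAD_CONST → push 10. Stack: [19, 10]
BINARY_OP | → 19 | 10 = 27. Stack: [27]
STORE_FAST n → n=27. Stack: []
LOAD_FAST_LOAD_FAST v,a → push 0,19. Stack: [0, 19]
BINARY_OP + → 0 + 19 = 19. Stack: [19]
STORE_FAST x → x=19. Stack: []
LOAD_FAST_LOAD_FAST n,v → push 27,0. Stack: [27, 0]
BINARY_OP - → 27 - 0 = 27. Stack: [27]
LOAD_FAST a → push 19. Stack: [27, 19]
BINARY_OP * → 27 * 19 = 513. Stack: [513]
STORE_FAST u → u=513. Stack: []
LOAD_CONST → push 12. Stack: [12]
LOAD_FAST u → push 513. Stack: [12, 513]
BINARY_OP | → 12 | 513 = 525. Stack: [525]
LOAD_CONST → push 11. Stack: [525, 11]
LOAD_FAST n → push 27. Stack: [525, 11, 27]
BINARY_OP - → 11 - 27 = -16. Stack: [525, -16]
BINARY_OP ^ → 525 ^ -16 = -515. Stack: [-515]
STORE_FAST u → u=-515. Stack: []
LOAD_CONST → push 7. Stack: [7]
LOAD_FAST n → push 27. Stack: [7, 27]
BINARY_OP - → 7 - 27 = -20. Stack: [-20]
STORE_FAST k → k=-20. Stack: []
LOAD_CONST → push 1. Stack: [1]
LOAD_FAST a → push 19. Stack: [1, 19]
BINARY_OP + → 1 + 19 = 20. Stack: [20]
STORE_FAST p → p=20. Stack: []
LOAD_FAST_LOAD_FAST p,p → push 20,20. Stack: [20, 20]
BINARY_OP * → 20 * 20 = 400. Stack: [400]
RETURN_VALUE → return 400.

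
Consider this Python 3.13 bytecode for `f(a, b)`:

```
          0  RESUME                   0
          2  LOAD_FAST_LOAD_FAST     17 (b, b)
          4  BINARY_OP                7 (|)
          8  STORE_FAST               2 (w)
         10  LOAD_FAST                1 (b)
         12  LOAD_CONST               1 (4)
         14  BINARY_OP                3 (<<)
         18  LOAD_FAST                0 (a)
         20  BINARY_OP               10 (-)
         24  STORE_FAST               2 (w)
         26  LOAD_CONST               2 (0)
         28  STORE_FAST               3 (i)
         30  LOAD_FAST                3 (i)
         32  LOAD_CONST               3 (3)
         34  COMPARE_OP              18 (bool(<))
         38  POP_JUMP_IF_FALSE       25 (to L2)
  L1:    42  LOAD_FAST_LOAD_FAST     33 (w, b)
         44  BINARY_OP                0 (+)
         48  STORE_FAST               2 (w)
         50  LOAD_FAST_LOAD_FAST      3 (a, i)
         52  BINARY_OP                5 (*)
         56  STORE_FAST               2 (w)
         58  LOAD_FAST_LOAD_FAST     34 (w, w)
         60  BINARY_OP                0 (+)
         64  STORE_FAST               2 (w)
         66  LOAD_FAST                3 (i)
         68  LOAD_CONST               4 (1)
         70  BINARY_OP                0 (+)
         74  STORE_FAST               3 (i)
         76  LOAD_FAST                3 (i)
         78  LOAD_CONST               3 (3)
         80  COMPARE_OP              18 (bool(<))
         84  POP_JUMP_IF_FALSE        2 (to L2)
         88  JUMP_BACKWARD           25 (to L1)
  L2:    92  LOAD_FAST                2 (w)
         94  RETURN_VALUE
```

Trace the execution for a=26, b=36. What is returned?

LOAD_FAST_LOAD_FAST b,b → push 36,36
BINARY_OP | → 36 | 36 = 36
STORE_FAST w → w=36
LOAD_FAST b → push 36
LOAD_CONST → push 4
BINARY_OP << → 36 << 4 = 576
LOAD_FAST a → push 26
BINARY_OP - → 576 - 26 = 550
STORE_FAST w → w=550
LOAD_CONST → push 0
STORE_FAST i → i=0
LOAD_FAST i → push 0
LOAD_CONST → push 3
COMPARE_OP bool(<) → 0 vs 3 = True
POP_JUMP_IF_FALSE → pop True; no jump
LOAD_FAST_LOAD_FAST w,b → push 550,36
BINARY_OP + → 550 + 36 = 586
STORE_FAST w → w=586
LOAD_FAST_LOAD_FAST a,i → push 26,0
BINARY_OP * → 26 * 0 = 0
STORE_FAST w → w=0
LOAD_FAST_LOAD_FAST w,w → push 0,0
BINARY_OP + → 0 + 0 = 0
STORE_FAST w → w=0
LOAD_FAST i → push 0
LOAD_CONST → push 1
BINARY_OP + → 0 + 1 = 1
STORE_FAST i → i=1
LOAD_FAST i → push 1
LOAD_CONST → push 3
COMPARE_OP bool(<) → 1 vs 3 = True
POP_JUMP_IF_FALSE → pop True; no jump
LOAD_FAST_LOAD_FAST w,b → push 0,36
BINARY_OP + → 0 + 36 = 36
STORE_FAST w → w=36
LOAD_FAST_LOAD_FAST a,i → push 26,1
BINARY_OP * → 26 * 1 = 26
STORE_FAST w → w=26
LOAD_FAST_LOAD_FAST w,w → push 26,26
BINARY_OP + → 26 + 26 = 52
STORE_FAST w → w=52
LOAD_FAST i → push 1
LOAD_CONST → push 1
BINARY_OP + → 1 + 1 = 2
STORE_FAST i → i=2
LOAD_FAST i → push 2
LOAD_CONST → push 3
COMPARE_OP bool(<) → 2 vs 3 = True
POP_JUMP_IF_FALSE → pop True; no jump
LOAD_FAST_LOAD_FAST w,b → push 52,36
BINARY_OP + → 52 + 36 = 88
STORE_FAST w → w=88
LOAD_FAST_LOAD_FAST a,i → push 26,2
BINARY_OP * → 26 * 2 = 52
STORE_FAST w → w=52
LOAD_FAST_LOAD_FAST w,w → push 52,52
BINARY_OP + → 52 + 52 = 104
STORE_FAST w → w=104
LOAD_FAST i → push 2
LOAD_CONST → push 1
BINARY_OP + → 2 + 1 = 3
STORE_FAST i → i=3
LOAD_FAST i → push 3
LOAD_CONST → push 3
COMPARE_OP bool(<) → 3 vs 3 = False
POP_JUMP_IF_FALSE → pop False; jump
LOAD_FAST w → push 104
RETURN_VALUE → return 104.

104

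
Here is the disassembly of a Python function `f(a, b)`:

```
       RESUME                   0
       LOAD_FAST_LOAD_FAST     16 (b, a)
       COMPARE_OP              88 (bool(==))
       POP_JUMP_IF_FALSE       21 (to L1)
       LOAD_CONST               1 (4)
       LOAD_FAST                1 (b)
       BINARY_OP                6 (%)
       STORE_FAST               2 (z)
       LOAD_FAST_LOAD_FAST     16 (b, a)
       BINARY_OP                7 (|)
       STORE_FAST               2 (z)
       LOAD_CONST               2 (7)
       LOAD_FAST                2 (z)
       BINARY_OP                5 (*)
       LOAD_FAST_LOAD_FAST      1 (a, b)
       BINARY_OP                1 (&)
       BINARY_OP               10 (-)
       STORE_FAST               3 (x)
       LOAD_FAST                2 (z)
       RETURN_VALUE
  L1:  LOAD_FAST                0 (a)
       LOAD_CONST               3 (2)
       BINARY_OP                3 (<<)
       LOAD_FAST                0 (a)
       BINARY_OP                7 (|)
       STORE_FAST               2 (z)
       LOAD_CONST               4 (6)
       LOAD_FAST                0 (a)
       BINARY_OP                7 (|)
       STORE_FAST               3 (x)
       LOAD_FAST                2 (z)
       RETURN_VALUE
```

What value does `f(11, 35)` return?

47

LOAD_FAST_LOAD_FAST b,a → push 35,11. Stack: [35, 11]
COMPARE_OP bool(==) → 35 vs 11 = False. Stack: [False]
POP_JUMP_IF_FALSE → pop False; jump. Stack: []
LOAD_FAST a → push 11. Stack: [11]
LOAD_CONST → push 2. Stack: [11, 2]
BINARY_OP << → 11 << 2 = 44. Stack: [44]
LOAD_FAST a → push 11. Stack: [44, 11]
BINARY_OP | → 44 | 11 = 47. Stack: [47]
STORE_FAST z → z=47. Stack: []
LOAD_CONST → push 6. Stack: [6]
LOAD_FAST a → push 11. Stack: [6, 11]
BINARY_OP | → 6 | 11 = 15. Stack: [15]
STORE_FAST x → x=15. Stack: []
LOAD_FAST z → push 47. Stack: [47]
RETURN_VALUE → return 47.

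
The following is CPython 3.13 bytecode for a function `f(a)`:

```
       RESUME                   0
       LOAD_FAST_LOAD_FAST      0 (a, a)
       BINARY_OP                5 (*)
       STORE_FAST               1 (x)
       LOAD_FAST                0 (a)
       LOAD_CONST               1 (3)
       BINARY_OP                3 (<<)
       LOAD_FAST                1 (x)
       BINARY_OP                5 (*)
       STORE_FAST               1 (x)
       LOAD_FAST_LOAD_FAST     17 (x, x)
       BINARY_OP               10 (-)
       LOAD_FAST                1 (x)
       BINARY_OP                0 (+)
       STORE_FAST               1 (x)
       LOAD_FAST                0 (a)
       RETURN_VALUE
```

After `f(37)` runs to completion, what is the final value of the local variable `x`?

405224

LOAD_FAST_LOAD_FAST a,a → push 37,37. Stack: [37, 37]
BINARY_OP * → 37 * 37 = 1369. Stack: [1369]
STORE_FAST x → x=1369. Stack: []
LOAD_FAST a → push 37. Stack: [37]
LOAD_CONST → push 3. Stack: [37, 3]
BINARY_OP << → 37 << 3 = 296. Stack: [296]
LOAD_FAST x → push 1369. Stack: [296, 1369]
BINARY_OP * → 296 * 1369 = 405224. Stack: [405224]
STORE_FAST x → x=405224. Stack: []
LOAD_FAST_LOAD_FAST x,x → push 405224,405224. Stack: [405224, 405224]
BINARY_OP - → 405224 - 405224 = 0. Stack: [0]
LOAD_FAST x → push 405224. Stack: [0, 405224]
BINARY_OP + → 0 + 405224 = 405224. Stack: [405224]
STORE_FAST x → x=405224. Stack: []
LOAD_FAST a → push 37. Stack: [37]
RETURN_VALUE → return 37.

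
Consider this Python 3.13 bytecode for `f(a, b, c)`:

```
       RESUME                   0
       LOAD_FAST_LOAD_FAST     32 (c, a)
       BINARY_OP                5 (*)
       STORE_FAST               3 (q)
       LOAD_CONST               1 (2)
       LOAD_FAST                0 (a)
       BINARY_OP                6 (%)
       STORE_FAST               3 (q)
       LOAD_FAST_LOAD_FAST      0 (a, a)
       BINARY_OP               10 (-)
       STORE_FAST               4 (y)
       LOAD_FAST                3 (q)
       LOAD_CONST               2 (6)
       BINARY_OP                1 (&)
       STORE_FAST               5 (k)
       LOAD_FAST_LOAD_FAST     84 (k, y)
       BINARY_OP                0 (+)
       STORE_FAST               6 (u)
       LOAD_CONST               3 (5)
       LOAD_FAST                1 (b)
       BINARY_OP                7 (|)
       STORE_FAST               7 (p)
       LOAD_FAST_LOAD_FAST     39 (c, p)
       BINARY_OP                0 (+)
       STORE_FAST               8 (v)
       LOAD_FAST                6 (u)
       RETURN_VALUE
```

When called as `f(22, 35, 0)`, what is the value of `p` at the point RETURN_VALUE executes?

LOAD_FAST_LOAD_FAST c,a → push 0,22. Stack: [0, 22]
BINARY_OP * → 0 * 22 = 0. Stack: [0]
STORE_FAST q → q=0. Stack: []
LOAD_CONST → push 2. Stack: [2]
LOAD_FAST a → push 22. Stack: [2, 22]
BINARY_OP % → 2 % 22 = 2. Stack: [2]
STORE_FAST q → q=2. Stack: []
LOAD_FAST_LOAD_FAST a,a → push 22,22. Stack: [22, 22]
BINARY_OP - → 22 - 22 = 0. Stack: [0]
STORE_FAST y → y=0. Stack: []
LOAD_FAST q → push 2. Stack: [2]
LOAD_CONST → push 6. Stack: [2, 6]
BINARY_OP & → 2 & 6 = 2. Stack: [2]
STORE_FAST k → k=2. Stack: []
LOAD_FAST_LOAD_FAST k,y → push 2,0. Stack: [2, 0]
BINARY_OP + → 2 + 0 = 2. Stack: [2]
STORE_FAST u → u=2. Stack: []
LOAD_CONST → push 5. Stack: [5]
LOAD_FAST b → push 35. Stack: [5, 35]
BINARY_OP | → 5 | 35 = 39. Stack: [39]
STORE_FAST p → p=39. Stack: []
LOAD_FAST_LOAD_FAST c,p → push 0,39. Stack: [0, 39]
BINARY_OP + → 0 + 39 = 39. Stack: [39]
STORE_FAST v → v=39. Stack: []
LOAD_FAST u → push 2. Stack: [2]
RETURN_VALUE → return 2.

39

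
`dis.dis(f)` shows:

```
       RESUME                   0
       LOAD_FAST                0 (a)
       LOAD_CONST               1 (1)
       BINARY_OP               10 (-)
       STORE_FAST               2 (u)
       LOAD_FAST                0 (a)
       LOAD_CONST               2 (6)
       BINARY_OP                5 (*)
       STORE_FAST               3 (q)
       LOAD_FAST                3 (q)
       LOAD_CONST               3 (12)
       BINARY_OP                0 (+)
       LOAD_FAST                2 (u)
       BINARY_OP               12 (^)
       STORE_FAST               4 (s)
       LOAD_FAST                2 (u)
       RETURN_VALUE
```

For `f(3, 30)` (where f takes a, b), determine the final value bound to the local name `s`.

LOAD_FAST a → push 3. Stack: [3]
LOAD_CONST → push 1. Stack: [3, 1]
BINARY_OP - → 3 - 1 = 2. Stack: [2]
STORE_FAST u → u=2. Stack: []
LOAD_FAST a → push 3. Stack: [3]
LOAD_CONST → push 6. Stack: [3, 6]
BINARY_OP * → 3 * 6 = 18. Stack: [18]
STORE_FAST q → q=18. Stack: []
LOAD_FAST q → push 18. Stack: [18]
LOAD_CONST → push 12. Stack: [18, 12]
BINARY_OP + → 18 + 12 = 30. Stack: [30]
LOAD_FAST u → push 2. Stack: [30, 2]
BINARY_OP ^ → 30 ^ 2 = 28. Stack: [28]
STORE_FAST s → s=28. Stack: []
LOAD_FAST u → push 2. Stack: [2]
RETURN_VALUE → return 2.

28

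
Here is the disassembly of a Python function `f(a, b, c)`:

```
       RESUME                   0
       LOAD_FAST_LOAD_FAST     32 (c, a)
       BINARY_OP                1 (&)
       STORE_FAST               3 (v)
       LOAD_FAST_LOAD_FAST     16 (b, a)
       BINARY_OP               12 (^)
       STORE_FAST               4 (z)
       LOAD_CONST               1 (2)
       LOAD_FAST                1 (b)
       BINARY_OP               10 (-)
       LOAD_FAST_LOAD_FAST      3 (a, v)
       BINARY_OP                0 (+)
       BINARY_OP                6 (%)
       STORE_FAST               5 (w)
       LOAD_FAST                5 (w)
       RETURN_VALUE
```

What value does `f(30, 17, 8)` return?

LOAD_FAST_LOAD_FAST c,a → push 8,30. Stack: [8, 30]
BINARY_OP & → 8 & 30 = 8. Stack: [8]
STORE_FAST v → v=8. Stack: []
LOAD_FAST_LOAD_FAST b,a → push 17,30. Stack: [17, 30]
BINARY_OP ^ → 17 ^ 30 = 15. Stack: [15]
STORE_FAST z → z=15. Stack: []
LOAD_CONST → push 2. Stack: [2]
LOAD_FAST b → push 17. Stack: [2, 17]
BINARY_OP - → 2 - 17 = -15. Stack: [-15]
LOAD_FAST_LOAD_FAST a,v → push 30,8. Stack: [-15, 30, 8]
BINARY_OP + → 30 + 8 = 38. Stack: [-15, 38]
BINARY_OP % → -15 % 38 = 23. Stack: [23]
STORE_FAST w → w=23. Stack: []
LOAD_FAST w → push 23. Stack: [23]
RETURN_VALUE → return 23.

23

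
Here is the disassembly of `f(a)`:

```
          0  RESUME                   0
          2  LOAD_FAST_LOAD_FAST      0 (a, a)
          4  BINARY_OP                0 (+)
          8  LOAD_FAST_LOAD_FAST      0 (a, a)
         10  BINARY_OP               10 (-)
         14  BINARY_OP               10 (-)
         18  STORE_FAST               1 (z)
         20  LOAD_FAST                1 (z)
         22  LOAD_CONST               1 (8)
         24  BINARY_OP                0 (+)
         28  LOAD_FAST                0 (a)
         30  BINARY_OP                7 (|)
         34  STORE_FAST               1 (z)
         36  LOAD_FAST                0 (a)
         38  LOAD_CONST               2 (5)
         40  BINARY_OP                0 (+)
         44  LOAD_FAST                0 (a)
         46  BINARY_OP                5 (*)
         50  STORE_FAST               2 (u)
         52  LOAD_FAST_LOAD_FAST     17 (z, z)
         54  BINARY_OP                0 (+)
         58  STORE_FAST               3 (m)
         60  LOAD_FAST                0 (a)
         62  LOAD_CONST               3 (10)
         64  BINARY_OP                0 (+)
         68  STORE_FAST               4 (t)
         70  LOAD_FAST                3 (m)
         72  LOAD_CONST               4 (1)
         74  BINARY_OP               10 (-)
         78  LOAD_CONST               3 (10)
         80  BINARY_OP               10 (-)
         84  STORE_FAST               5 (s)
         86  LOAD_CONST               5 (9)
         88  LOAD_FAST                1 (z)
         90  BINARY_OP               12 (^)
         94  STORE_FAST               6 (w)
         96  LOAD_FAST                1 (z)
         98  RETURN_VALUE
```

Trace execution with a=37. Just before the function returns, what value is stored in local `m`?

238

LOAD_FAST_LOAD_FAST a,a → push 37,37. Stack: [37, 37]
BINARY_OP + → 37 + 37 = 74. Stack: [74]
LOAD_FAST_LOAD_FAST a,a → push 37,37. Stack: [74, 37, 37]
BINARY_OP - → 37 - 37 = 0. Stack: [74, 0]
BINARY_OP - → 74 - 0 = 74. Stack: [74]
STORE_FAST z → z=74. Stack: []
LOAD_FAST z → push 74. Stack: [74]
LOAD_CONST → push 8. Stack: [74, 8]
BINARY_OP + → 74 + 8 = 82. Stack: [82]
LOAD_FAST a → push 37. Stack: [82, 37]
BINARY_OP | → 82 | 37 = 119. Stack: [119]
STORE_FAST z → z=119. Stack: []
LOAD_FAST a → push 37. Stack: [37]
LOAD_CONST → push 5. Stack: [37, 5]
BINARY_OP + → 37 + 5 = 42. Stack: [42]
LOAD_FAST a → push 37. Stack: [42, 37]
BINARY_OP * → 42 * 37 = 1554. Stack: [1554]
STORE_FAST u → u=1554. Stack: []
LOAD_FAST_LOAD_FAST z,z → push 119,119. Stack: [119, 119]
BINARY_OP + → 119 + 119 = 238. Stack: [238]
STORE_FAST m → m=238. Stack: []
LOAD_FAST a → push 37. Stack: [37]
LOAD_CONST → push 10. Stack: [37, 10]
BINARY_OP + → 37 + 10 = 47. Stack: [47]
STORE_FAST t → t=47. Stack: []
LOAD_FAST m → push 238. Stack: [238]
LOAD_CONST → push 1. Stack: [238, 1]
BINARY_OP - → 238 - 1 = 237. Stack: [237]
LOAD_CONST → push 10. Stack: [237, 10]
BINARY_OP - → 237 - 10 = 227. Stack: [227]
STORE_FAST s → s=227. Stack: []
LOAD_CONST → push 9. Stack: [9]
LOAD_FAST z → push 119. Stack: [9, 119]
BINARY_OP ^ → 9 ^ 119 = 126. Stack: [126]
STORE_FAST w → w=126. Stack: []
LOAD_FAST z → push 119. Stack: [119]
RETURN_VALUE → return 119.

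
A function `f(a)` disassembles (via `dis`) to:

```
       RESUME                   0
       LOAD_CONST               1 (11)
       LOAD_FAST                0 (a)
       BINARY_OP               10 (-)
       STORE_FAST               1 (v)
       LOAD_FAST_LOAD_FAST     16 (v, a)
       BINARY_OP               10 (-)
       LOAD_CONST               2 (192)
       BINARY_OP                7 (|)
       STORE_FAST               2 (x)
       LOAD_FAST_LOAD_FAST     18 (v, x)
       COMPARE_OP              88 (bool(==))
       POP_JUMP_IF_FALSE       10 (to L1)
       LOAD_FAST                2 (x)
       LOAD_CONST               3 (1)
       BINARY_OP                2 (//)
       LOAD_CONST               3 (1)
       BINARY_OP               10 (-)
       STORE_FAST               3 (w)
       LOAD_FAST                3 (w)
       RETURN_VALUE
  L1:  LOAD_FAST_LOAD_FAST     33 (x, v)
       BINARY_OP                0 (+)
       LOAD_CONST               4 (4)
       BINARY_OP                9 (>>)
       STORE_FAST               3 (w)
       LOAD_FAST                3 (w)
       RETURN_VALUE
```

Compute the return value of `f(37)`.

-6

LOAD_CONST → push 11. Stack: [11]
LOAD_FAST a → push 37. Stack: [11, 37]
BINARY_OP - → 11 - 37 = -26. Stack: [-26]
STORE_FAST v → v=-26. Stack: []
LOAD_FAST_LOAD_FAST v,a → push -26,37. Stack: [-26, 37]
BINARY_OP - → -26 - 37 = -63. Stack: [-63]
LOAD_CONST → push 192. Stack: [-63, 192]
BINARY_OP | → -63 | 192 = -63. Stack: [-63]
STORE_FAST x → x=-63. Stack: []
LOAD_FAST_LOAD_FAST v,x → push -26,-63. Stack: [-26, -63]
COMPARE_OP bool(==) → -26 vs -63 = False. Stack: [False]
POP_JUMP_IF_FALSE → pop False; jump. Stack: []
LOAD_FAST_LOAD_FAST x,v → push -63,-26. Stack: [-63, -26]
BINARY_OP + → -63 + -26 = -89. Stack: [-89]
LOAD_CONST → push 4. Stack: [-89, 4]
BINARY_OP >> → -89 >> 4 = -6. Stack: [-6]
STORE_FAST w → w=-6. Stack: []
LOAD_FAST w → push -6. Stack: [-6]
RETURN_VALUE → return -6.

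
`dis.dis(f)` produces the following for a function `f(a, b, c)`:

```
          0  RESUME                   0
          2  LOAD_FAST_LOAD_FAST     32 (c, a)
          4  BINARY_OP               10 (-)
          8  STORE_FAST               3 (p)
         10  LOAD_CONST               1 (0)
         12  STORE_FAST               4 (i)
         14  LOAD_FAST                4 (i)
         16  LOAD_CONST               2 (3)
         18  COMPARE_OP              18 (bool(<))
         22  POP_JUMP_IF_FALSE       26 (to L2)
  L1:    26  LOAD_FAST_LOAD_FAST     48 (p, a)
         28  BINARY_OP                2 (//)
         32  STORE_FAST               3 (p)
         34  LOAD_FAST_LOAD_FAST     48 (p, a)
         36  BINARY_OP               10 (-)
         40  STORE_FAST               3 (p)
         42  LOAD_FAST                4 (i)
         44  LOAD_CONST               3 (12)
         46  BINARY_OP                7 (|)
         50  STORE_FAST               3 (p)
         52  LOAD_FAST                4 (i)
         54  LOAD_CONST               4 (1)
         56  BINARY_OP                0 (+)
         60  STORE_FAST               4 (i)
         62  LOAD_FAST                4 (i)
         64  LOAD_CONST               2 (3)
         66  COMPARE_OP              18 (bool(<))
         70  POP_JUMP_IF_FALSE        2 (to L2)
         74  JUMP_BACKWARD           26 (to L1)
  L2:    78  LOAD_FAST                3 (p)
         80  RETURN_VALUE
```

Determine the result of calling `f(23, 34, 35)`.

LOAD_FAST_LOAD_FAST c,a → push 35,23. Stack: [35, 23]
BINARY_OP - → 35 - 23 = 12. Stack: [12]
STORE_FAST p → p=12. Stack: []
LOAD_CONST → push 0. Stack: [0]
STORE_FAST i → i=0. Stack: []
LOAD_FAST i → push 0. Stack: [0]
LOAD_CONST → push 3. Stack: [0, 3]
COMPARE_OP bool(<) → 0 vs 3 = True. Stack: [True]
POP_JUMP_IF_FALSE → pop True; no jump. Stack: []
LOAD_FAST_LOAD_FAST p,a → push 12,23. Stack: [12, 23]
BINARY_OP // → 12 // 23 = 0. Stack: [0]
STORE_FAST p → p=0. Stack: []
LOAD_FAST_LOAD_FAST p,a → push 0,23. Stack: [0, 23]
BINARY_OP - → 0 - 23 = -23. Stack: [-23]
STORE_FAST p → p=-23. Stack: []
LOAD_FAST i → push 0. Stack: [0]
LOAD_CONST → push 12. Stack: [0, 12]
BINARY_OP | → 0 | 12 = 12. Stack: [12]
STORE_FAST p → p=12. Stack: []
LOAD_FAST i → push 0. Stack: [0]
LOAD_CONST → push 1. Stack: [0, 1]
BINARY_OP + → 0 + 1 = 1. Stack: [1]
STORE_FAST i → i=1. Stack: []
LOAD_FAST i → push 1. Stack: [1]
LOAD_CONST → push 3. Stack: [1, 3]
COMPARE_OP bool(<) → 1 vs 3 = True. Stack: [True]
POP_JUMP_IF_FALSE → pop True; no jump. Stack: []
LOAD_FAST_LOAD_FAST p,a → push 12,23. Stack: [12, 23]
BINARY_OP // → 12 // 23 = 0. Stack: [0]
STORE_FAST p → p=0. Stack: []
LOAD_FAST_LOAD_FAST p,a → push 0,23. Stack: [0, 23]
BINARY_OP - → 0 - 23 = -23. Stack: [-23]
STORE_FAST p → p=-23. Stack: []
LOAD_FAST i → push 1. Stack: [1]
LOAD_CONST → push 12. Stack: [1, 12]
BINARY_OP | → 1 | 12 = 13. Stack: [13]
STORE_FAST p → p=13. Stack: []
LOAD_FAST i → push 1. Stack: [1]
LOAD_CONST → push 1. Stack: [1, 1]
BINARY_OP + → 1 + 1 = 2. Stack: [2]
STORE_FAST i → i=2. Stack: []
LOAD_FAST i → push 2. Stack: [2]
LOAD_CONST → push 3. Stack: [2, 3]
COMPARE_OP bool(<) → 2 vs 3 = True. Stack: [True]
POP_JUMP_IF_FALSE → pop True; no jump. Stack: []
LOAD_FAST_LOAD_FAST p,a → push 13,23. Stack: [13, 23]
BINARY_OP // → 13 // 23 = 0. Stack: [0]
STORE_FAST p → p=0. Stack: []
LOAD_FAST_LOAD_FAST p,a → push 0,23. Stack: [0, 23]
BINARY_OP - → 0 - 23 = -23. Stack: [-23]
STORE_FAST p → p=-23. Stack: []
LOAD_FAST i → push 2. Stack: [2]
LOAD_CONST → push 12. Stack: [2, 12]
BINARY_OP | → 2 | 12 = 14. Stack: [14]
STORE_FAST p → p=14. Stack: []
LOAD_FAST i → push 2. Stack: [2]
LOAD_CONST → push 1. Stack: [2, 1]
BINARY_OP + → 2 + 1 = 3. Stack: [3]
STORE_FAST i → i=3. Stack: []
LOAD_FAST i → push 3. Stack: [3]
LOAD_CONST → push 3. Stack: [3, 3]
COMPARE_OP bool(<) → 3 vs 3 = False. Stack: [False]
POP_JUMP_IF_FALSE → pop False; jump. Stack: []
LOAD_FAST p → push 14. Stack: [14]
RETURN_VALUE → return 14.

14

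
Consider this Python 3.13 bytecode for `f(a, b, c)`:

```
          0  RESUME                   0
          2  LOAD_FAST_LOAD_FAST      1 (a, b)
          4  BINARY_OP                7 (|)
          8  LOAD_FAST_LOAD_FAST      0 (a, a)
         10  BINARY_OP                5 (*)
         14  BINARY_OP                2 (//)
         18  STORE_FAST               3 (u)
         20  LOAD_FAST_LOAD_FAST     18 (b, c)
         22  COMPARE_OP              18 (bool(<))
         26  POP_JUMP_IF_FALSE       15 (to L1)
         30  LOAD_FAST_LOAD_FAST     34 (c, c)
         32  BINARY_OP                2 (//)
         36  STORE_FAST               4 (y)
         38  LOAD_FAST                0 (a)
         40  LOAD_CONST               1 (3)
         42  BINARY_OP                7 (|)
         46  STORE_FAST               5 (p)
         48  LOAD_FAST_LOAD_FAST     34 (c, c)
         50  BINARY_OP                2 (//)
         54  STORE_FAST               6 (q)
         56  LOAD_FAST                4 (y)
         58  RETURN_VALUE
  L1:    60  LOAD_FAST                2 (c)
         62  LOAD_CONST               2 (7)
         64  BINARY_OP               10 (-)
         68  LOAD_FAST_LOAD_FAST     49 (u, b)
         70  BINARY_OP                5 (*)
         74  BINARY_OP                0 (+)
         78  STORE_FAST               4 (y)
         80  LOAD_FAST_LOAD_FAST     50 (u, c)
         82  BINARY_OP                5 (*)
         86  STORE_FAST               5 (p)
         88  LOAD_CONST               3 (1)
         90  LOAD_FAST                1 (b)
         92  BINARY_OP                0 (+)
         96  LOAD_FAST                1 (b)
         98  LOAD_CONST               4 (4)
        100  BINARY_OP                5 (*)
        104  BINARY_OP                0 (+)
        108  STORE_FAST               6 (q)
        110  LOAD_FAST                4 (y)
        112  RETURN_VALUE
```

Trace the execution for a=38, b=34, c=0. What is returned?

-7

LOAD_FAST_LOAD_FAST a,b → push 38,34. Stack: [38, 34]
BINARY_OP | → 38 | 34 = 38. Stack: [38]
LOAD_FAST_LOAD_FAST a,a → push 38,38. Stack: [38, 38, 38]
BINARY_OP * → 38 * 38 = 1444. Stack: [38, 1444]
BINARY_OP // → 38 // 1444 = 0. Stack: [0]
STORE_FAST u → u=0. Stack: []
LOAD_FAST_LOAD_FAST b,c → push 34,0. Stack: [34, 0]
COMPARE_OP bool(<) → 34 vs 0 = False. Stack: [False]
POP_JUMP_IF_FALSE → pop False; jump. Stack: []
LOAD_FAST c → push 0. Stack: [0]
LOAD_CONST → push 7. Stack: [0, 7]
BINARY_OP - → 0 - 7 = -7. Stack: [-7]
LOAD_FAST_LOAD_FAST u,b → push 0,34. Stack: [-7, 0, 34]
BINARY_OP * → 0 * 34 = 0. Stack: [-7, 0]
BINARY_OP + → -7 + 0 = -7. Stack: [-7]
STORE_FAST y → y=-7. Stack: []
LOAD_FAST_LOAD_FAST u,c → push 0,0. Stack: [0, 0]
BINARY_OP * → 0 * 0 = 0. Stack: [0]
STORE_FAST p → p=0. Stack: []
LOAD_CONST → push 1. Stack: [1]
LOAD_FAST b → push 34. Stack: [1, 34]
BINARY_OP + → 1 + 34 = 35. Stack: [35]
LOAD_FAST b → push 34. Stack: [35, 34]
LOAD_CONST → push 4. Stack: [35, 34, 4]
BINARY_OP * → 34 * 4 = 136. Stack: [35, 136]
BINARY_OP + → 35 + 136 = 171. Stack: [171]
STORE_FAST q → q=171. Stack: []
LOAD_FAST y → push -7. Stack: [-7]
RETURN_VALUE → return -7.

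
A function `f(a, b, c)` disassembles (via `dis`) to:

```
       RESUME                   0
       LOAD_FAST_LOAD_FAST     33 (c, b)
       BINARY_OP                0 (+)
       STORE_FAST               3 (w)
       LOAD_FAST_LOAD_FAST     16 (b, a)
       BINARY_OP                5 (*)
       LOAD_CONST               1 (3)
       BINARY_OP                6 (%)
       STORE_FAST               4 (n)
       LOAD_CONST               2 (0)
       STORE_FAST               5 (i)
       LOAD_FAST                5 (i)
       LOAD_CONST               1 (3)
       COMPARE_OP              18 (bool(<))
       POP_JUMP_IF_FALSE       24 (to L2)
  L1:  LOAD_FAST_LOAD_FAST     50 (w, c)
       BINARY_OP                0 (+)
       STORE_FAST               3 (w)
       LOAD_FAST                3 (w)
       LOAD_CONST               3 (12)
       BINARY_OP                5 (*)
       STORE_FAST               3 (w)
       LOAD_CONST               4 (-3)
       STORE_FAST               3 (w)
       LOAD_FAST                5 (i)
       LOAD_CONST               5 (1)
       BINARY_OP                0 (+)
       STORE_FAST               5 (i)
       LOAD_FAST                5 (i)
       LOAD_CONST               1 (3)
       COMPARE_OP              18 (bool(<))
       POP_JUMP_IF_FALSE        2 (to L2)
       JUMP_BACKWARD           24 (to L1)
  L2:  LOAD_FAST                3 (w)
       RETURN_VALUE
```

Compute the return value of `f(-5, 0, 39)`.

-3

LOAD_FAST_LOAD_FAST c,b → push 39,0
BINARY_OP + → 39 + 0 = 39
STORE_FAST w → w=39
LOAD_FAST_LOAD_FAST b,a → push 0,-5
BINARY_OP * → 0 * -5 = 0
LOAD_CONST → push 3
BINARY_OP % → 0 % 3 = 0
STORE_FAST n → n=0
LOAD_CONST → push 0
STORE_FAST i → i=0
LOAD_FAST i → push 0
LOAD_CONST → push 3
COMPARE_OP bool(<) → 0 vs 3 = True
POP_JUMP_IF_FALSE → pop True; no jump
LOAD_FAST_LOAD_FAST w,c → push 39,39
BINARY_OP + → 39 + 39 = 78
STORE_FAST w → w=78
LOAD_FAST w → push 78
LOAD_CONST → push 12
BINARY_OP * → 78 * 12 = 936
STORE_FAST w → w=936
LOAD_CONST → push -3
STORE_FAST w → w=-3
LOAD_FAST i → push 0
LOAD_CONST → push 1
BINARY_OP + → 0 + 1 = 1
STORE_FAST i → i=1
LOAD_FAST i → push 1
LOAD_CONST → push 3
COMPARE_OP bool(<) → 1 vs 3 = True
POP_JUMP_IF_FALSE → pop True; no jump
LOAD_FAST_LOAD_FAST w,c → push -3,39
BINARY_OP + → -3 + 39 = 36
STORE_FAST w → w=36
LOAD_FAST w → push 36
LOAD_CONST → push 12
BINARY_OP * → 36 * 12 = 432
STORE_FAST w → w=432
LOAD_CONST → push -3
STORE_FAST w → w=-3
LOAD_FAST i → push 1
LOAD_CONST → push 1
BINARY_OP + → 1 + 1 = 2
STORE_FAST i → i=2
LOAD_FAST i → push 2
LOAD_CONST → push 3
COMPARE_OP bool(<) → 2 vs 3 = True
POP_JUMP_IF_FALSE → pop True; no jump
LOAD_FAST_LOAD_FAST w,c → push -3,39
BINARY_OP + → -3 + 39 = 36
STORE_FAST w → w=36
LOAD_FAST w → push 36
LOAD_CONST → push 12
BINARY_OP * → 36 * 12 = 432
STORE_FAST w → w=432
LOAD_CONST → push -3
STORE_FAST w → w=-3
LOAD_FAST i → push 2
LOAD_CONST → push 1
BINARY_OP + → 2 + 1 = 3
STORE_FAST i → i=3
LOAD_FAST i → push 3
LOAD_CONST → push 3
COMPARE_OP bool(<) → 3 vs 3 = False
POP_JUMP_IF_FALSE → pop False; jump
LOAD_FAST w → push -3
RETURN_VALUE → return -3.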